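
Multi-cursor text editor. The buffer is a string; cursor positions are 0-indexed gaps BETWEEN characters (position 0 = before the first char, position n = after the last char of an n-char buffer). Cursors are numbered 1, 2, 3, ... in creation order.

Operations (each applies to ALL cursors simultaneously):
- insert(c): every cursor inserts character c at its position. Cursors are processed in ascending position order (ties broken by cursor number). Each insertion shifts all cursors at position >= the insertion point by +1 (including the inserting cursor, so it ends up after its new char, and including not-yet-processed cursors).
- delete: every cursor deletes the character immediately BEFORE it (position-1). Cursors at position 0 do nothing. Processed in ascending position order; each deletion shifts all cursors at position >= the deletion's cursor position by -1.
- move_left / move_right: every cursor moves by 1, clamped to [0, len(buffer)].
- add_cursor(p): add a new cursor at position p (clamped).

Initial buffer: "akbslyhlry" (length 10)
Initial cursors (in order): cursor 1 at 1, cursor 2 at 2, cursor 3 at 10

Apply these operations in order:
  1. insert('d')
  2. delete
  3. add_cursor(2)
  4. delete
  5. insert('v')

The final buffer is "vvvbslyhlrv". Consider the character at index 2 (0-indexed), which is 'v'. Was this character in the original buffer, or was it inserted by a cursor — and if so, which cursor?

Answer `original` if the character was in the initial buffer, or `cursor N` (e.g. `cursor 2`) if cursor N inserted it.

Answer: cursor 4

Derivation:
After op 1 (insert('d')): buffer="adkdbslyhlryd" (len 13), cursors c1@2 c2@4 c3@13, authorship .1.2........3
After op 2 (delete): buffer="akbslyhlry" (len 10), cursors c1@1 c2@2 c3@10, authorship ..........
After op 3 (add_cursor(2)): buffer="akbslyhlry" (len 10), cursors c1@1 c2@2 c4@2 c3@10, authorship ..........
After op 4 (delete): buffer="bslyhlr" (len 7), cursors c1@0 c2@0 c4@0 c3@7, authorship .......
After op 5 (insert('v')): buffer="vvvbslyhlrv" (len 11), cursors c1@3 c2@3 c4@3 c3@11, authorship 124.......3
Authorship (.=original, N=cursor N): 1 2 4 . . . . . . . 3
Index 2: author = 4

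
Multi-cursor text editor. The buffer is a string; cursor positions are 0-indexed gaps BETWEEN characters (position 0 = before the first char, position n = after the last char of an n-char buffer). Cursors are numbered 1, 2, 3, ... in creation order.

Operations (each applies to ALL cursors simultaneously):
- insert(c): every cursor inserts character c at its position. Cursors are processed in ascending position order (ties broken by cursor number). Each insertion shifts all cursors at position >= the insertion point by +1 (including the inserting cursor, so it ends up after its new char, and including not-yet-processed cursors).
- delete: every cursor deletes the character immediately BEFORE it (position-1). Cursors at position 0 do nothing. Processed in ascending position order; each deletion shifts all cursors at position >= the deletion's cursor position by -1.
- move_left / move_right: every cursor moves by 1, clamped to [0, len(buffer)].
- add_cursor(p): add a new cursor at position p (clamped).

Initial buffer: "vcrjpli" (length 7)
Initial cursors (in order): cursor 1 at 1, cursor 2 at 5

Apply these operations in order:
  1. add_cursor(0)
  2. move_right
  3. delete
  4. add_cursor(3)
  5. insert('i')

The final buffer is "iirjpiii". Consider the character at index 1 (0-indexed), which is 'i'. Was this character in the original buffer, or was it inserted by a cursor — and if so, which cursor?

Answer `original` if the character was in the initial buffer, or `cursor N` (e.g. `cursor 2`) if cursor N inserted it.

Answer: cursor 3

Derivation:
After op 1 (add_cursor(0)): buffer="vcrjpli" (len 7), cursors c3@0 c1@1 c2@5, authorship .......
After op 2 (move_right): buffer="vcrjpli" (len 7), cursors c3@1 c1@2 c2@6, authorship .......
After op 3 (delete): buffer="rjpi" (len 4), cursors c1@0 c3@0 c2@3, authorship ....
After op 4 (add_cursor(3)): buffer="rjpi" (len 4), cursors c1@0 c3@0 c2@3 c4@3, authorship ....
After op 5 (insert('i')): buffer="iirjpiii" (len 8), cursors c1@2 c3@2 c2@7 c4@7, authorship 13...24.
Authorship (.=original, N=cursor N): 1 3 . . . 2 4 .
Index 1: author = 3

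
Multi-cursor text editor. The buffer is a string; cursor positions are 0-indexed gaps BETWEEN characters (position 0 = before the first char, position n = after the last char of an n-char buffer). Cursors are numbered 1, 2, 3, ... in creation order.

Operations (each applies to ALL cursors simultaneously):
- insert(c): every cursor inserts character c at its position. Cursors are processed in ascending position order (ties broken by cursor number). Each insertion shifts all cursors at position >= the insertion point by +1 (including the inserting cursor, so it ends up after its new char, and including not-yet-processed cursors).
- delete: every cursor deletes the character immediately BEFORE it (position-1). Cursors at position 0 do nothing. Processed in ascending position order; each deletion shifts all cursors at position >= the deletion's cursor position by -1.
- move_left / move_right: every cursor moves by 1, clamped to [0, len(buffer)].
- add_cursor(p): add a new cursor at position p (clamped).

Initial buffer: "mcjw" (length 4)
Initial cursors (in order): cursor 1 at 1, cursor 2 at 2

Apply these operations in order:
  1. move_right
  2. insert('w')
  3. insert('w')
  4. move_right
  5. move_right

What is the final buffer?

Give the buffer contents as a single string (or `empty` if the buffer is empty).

After op 1 (move_right): buffer="mcjw" (len 4), cursors c1@2 c2@3, authorship ....
After op 2 (insert('w')): buffer="mcwjww" (len 6), cursors c1@3 c2@5, authorship ..1.2.
After op 3 (insert('w')): buffer="mcwwjwww" (len 8), cursors c1@4 c2@7, authorship ..11.22.
After op 4 (move_right): buffer="mcwwjwww" (len 8), cursors c1@5 c2@8, authorship ..11.22.
After op 5 (move_right): buffer="mcwwjwww" (len 8), cursors c1@6 c2@8, authorship ..11.22.

Answer: mcwwjwww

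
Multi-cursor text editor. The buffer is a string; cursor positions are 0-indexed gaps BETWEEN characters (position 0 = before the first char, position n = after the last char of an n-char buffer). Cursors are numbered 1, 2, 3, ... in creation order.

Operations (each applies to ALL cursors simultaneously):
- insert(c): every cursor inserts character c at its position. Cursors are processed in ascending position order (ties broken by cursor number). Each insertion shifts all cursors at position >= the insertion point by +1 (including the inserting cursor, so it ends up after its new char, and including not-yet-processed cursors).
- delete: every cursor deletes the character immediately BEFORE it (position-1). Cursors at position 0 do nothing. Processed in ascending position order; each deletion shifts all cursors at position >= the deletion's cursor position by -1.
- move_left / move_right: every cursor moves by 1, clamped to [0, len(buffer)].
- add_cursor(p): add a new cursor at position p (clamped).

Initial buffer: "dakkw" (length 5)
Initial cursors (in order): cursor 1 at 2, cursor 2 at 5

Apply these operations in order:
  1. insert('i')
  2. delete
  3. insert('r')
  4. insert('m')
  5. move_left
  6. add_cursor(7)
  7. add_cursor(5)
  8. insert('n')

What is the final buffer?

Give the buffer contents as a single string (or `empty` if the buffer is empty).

Answer: darnmknkwnrnm

Derivation:
After op 1 (insert('i')): buffer="daikkwi" (len 7), cursors c1@3 c2@7, authorship ..1...2
After op 2 (delete): buffer="dakkw" (len 5), cursors c1@2 c2@5, authorship .....
After op 3 (insert('r')): buffer="darkkwr" (len 7), cursors c1@3 c2@7, authorship ..1...2
After op 4 (insert('m')): buffer="darmkkwrm" (len 9), cursors c1@4 c2@9, authorship ..11...22
After op 5 (move_left): buffer="darmkkwrm" (len 9), cursors c1@3 c2@8, authorship ..11...22
After op 6 (add_cursor(7)): buffer="darmkkwrm" (len 9), cursors c1@3 c3@7 c2@8, authorship ..11...22
After op 7 (add_cursor(5)): buffer="darmkkwrm" (len 9), cursors c1@3 c4@5 c3@7 c2@8, authorship ..11...22
After op 8 (insert('n')): buffer="darnmknkwnrnm" (len 13), cursors c1@4 c4@7 c3@10 c2@12, authorship ..111.4..3222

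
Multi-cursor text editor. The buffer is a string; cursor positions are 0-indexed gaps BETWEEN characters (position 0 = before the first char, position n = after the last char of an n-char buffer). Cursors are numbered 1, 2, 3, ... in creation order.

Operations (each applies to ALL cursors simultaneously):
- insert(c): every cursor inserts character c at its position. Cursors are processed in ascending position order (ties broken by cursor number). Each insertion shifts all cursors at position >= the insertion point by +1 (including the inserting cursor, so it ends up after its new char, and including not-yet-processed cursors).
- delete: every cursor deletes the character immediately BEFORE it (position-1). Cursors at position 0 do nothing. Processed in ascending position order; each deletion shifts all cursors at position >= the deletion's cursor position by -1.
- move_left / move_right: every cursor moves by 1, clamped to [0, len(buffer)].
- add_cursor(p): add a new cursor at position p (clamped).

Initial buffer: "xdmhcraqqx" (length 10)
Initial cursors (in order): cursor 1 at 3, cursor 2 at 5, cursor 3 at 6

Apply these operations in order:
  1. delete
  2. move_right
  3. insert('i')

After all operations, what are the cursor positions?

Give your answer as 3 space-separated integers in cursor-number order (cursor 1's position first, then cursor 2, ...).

Answer: 4 7 7

Derivation:
After op 1 (delete): buffer="xdhaqqx" (len 7), cursors c1@2 c2@3 c3@3, authorship .......
After op 2 (move_right): buffer="xdhaqqx" (len 7), cursors c1@3 c2@4 c3@4, authorship .......
After op 3 (insert('i')): buffer="xdhiaiiqqx" (len 10), cursors c1@4 c2@7 c3@7, authorship ...1.23...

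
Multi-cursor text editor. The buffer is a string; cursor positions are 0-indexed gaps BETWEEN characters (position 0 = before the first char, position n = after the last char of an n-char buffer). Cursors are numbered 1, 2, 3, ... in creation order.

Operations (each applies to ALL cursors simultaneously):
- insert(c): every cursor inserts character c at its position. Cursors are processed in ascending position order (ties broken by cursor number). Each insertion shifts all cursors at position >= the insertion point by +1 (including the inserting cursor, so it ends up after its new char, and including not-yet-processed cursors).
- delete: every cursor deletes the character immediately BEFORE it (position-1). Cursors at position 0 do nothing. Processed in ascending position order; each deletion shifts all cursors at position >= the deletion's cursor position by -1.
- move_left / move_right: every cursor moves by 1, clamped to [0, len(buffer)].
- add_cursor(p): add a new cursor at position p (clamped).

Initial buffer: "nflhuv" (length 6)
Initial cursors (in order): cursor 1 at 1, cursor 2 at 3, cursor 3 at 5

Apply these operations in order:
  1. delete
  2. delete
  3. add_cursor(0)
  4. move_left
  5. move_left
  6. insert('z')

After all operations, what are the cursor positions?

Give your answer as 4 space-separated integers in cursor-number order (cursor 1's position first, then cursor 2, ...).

Answer: 4 4 4 4

Derivation:
After op 1 (delete): buffer="fhv" (len 3), cursors c1@0 c2@1 c3@2, authorship ...
After op 2 (delete): buffer="v" (len 1), cursors c1@0 c2@0 c3@0, authorship .
After op 3 (add_cursor(0)): buffer="v" (len 1), cursors c1@0 c2@0 c3@0 c4@0, authorship .
After op 4 (move_left): buffer="v" (len 1), cursors c1@0 c2@0 c3@0 c4@0, authorship .
After op 5 (move_left): buffer="v" (len 1), cursors c1@0 c2@0 c3@0 c4@0, authorship .
After op 6 (insert('z')): buffer="zzzzv" (len 5), cursors c1@4 c2@4 c3@4 c4@4, authorship 1234.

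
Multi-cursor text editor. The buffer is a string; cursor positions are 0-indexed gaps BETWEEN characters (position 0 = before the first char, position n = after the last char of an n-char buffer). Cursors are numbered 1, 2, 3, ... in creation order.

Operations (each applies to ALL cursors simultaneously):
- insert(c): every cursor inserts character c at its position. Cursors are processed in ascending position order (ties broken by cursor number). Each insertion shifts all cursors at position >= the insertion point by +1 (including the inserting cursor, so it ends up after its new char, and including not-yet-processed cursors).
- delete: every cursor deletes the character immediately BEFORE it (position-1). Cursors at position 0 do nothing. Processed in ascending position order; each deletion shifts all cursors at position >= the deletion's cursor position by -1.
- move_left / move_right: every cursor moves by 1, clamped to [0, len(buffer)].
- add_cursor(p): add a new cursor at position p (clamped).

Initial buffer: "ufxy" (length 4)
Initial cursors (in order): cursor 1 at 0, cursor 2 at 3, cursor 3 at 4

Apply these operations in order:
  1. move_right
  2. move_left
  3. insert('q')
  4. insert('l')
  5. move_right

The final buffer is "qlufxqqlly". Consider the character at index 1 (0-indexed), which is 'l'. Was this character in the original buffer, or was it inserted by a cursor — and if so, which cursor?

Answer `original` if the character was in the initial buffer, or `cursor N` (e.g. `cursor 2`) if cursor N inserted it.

Answer: cursor 1

Derivation:
After op 1 (move_right): buffer="ufxy" (len 4), cursors c1@1 c2@4 c3@4, authorship ....
After op 2 (move_left): buffer="ufxy" (len 4), cursors c1@0 c2@3 c3@3, authorship ....
After op 3 (insert('q')): buffer="qufxqqy" (len 7), cursors c1@1 c2@6 c3@6, authorship 1...23.
After op 4 (insert('l')): buffer="qlufxqqlly" (len 10), cursors c1@2 c2@9 c3@9, authorship 11...2323.
After op 5 (move_right): buffer="qlufxqqlly" (len 10), cursors c1@3 c2@10 c3@10, authorship 11...2323.
Authorship (.=original, N=cursor N): 1 1 . . . 2 3 2 3 .
Index 1: author = 1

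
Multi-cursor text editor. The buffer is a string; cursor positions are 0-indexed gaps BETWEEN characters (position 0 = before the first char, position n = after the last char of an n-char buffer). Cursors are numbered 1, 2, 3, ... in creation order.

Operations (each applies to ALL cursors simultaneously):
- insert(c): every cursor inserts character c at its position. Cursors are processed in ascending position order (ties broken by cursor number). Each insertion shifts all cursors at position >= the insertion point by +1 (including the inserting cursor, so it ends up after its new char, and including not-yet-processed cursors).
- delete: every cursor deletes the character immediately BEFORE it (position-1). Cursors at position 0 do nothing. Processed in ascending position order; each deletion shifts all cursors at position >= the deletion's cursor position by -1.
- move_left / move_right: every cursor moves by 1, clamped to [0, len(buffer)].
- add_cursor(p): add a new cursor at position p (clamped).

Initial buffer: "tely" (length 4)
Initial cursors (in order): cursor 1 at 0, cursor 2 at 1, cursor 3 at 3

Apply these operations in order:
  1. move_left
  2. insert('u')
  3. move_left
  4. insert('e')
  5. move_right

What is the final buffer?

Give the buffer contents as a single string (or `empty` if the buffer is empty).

After op 1 (move_left): buffer="tely" (len 4), cursors c1@0 c2@0 c3@2, authorship ....
After op 2 (insert('u')): buffer="uuteuly" (len 7), cursors c1@2 c2@2 c3@5, authorship 12..3..
After op 3 (move_left): buffer="uuteuly" (len 7), cursors c1@1 c2@1 c3@4, authorship 12..3..
After op 4 (insert('e')): buffer="ueeuteeuly" (len 10), cursors c1@3 c2@3 c3@7, authorship 1122..33..
After op 5 (move_right): buffer="ueeuteeuly" (len 10), cursors c1@4 c2@4 c3@8, authorship 1122..33..

Answer: ueeuteeuly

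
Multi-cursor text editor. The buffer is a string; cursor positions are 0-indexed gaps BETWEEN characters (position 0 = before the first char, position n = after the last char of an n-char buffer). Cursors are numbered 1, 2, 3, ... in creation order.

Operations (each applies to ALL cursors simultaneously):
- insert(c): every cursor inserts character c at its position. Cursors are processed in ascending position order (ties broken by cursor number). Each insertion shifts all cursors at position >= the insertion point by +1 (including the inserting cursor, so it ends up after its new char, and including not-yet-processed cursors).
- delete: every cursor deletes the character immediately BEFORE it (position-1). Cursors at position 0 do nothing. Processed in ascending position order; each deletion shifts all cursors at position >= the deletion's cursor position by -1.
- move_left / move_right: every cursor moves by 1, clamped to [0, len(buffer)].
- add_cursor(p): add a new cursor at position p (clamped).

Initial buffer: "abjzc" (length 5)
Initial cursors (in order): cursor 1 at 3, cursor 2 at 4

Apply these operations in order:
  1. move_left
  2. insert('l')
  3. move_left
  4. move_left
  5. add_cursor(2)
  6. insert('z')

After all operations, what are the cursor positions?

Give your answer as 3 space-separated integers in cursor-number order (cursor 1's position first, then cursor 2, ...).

Answer: 2 6 4

Derivation:
After op 1 (move_left): buffer="abjzc" (len 5), cursors c1@2 c2@3, authorship .....
After op 2 (insert('l')): buffer="abljlzc" (len 7), cursors c1@3 c2@5, authorship ..1.2..
After op 3 (move_left): buffer="abljlzc" (len 7), cursors c1@2 c2@4, authorship ..1.2..
After op 4 (move_left): buffer="abljlzc" (len 7), cursors c1@1 c2@3, authorship ..1.2..
After op 5 (add_cursor(2)): buffer="abljlzc" (len 7), cursors c1@1 c3@2 c2@3, authorship ..1.2..
After op 6 (insert('z')): buffer="azbzlzjlzc" (len 10), cursors c1@2 c3@4 c2@6, authorship .1.312.2..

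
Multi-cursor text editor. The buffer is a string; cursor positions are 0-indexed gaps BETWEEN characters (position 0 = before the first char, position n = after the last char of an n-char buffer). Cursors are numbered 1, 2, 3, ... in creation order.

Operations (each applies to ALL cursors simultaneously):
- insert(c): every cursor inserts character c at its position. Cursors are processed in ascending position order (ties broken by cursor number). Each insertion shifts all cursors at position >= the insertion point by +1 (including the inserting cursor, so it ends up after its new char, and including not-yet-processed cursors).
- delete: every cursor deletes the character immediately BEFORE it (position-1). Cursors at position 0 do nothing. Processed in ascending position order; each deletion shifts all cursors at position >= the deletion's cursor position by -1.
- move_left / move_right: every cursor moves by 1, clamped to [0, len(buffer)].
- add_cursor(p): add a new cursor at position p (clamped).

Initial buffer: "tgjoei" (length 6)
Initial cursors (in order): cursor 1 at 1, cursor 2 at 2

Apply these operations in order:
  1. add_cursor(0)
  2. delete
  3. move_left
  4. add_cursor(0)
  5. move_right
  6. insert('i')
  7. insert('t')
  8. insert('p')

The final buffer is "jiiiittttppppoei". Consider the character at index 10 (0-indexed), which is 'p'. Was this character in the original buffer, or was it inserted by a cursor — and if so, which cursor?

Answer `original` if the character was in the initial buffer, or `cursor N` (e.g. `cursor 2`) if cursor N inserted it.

After op 1 (add_cursor(0)): buffer="tgjoei" (len 6), cursors c3@0 c1@1 c2@2, authorship ......
After op 2 (delete): buffer="joei" (len 4), cursors c1@0 c2@0 c3@0, authorship ....
After op 3 (move_left): buffer="joei" (len 4), cursors c1@0 c2@0 c3@0, authorship ....
After op 4 (add_cursor(0)): buffer="joei" (len 4), cursors c1@0 c2@0 c3@0 c4@0, authorship ....
After op 5 (move_right): buffer="joei" (len 4), cursors c1@1 c2@1 c3@1 c4@1, authorship ....
After op 6 (insert('i')): buffer="jiiiioei" (len 8), cursors c1@5 c2@5 c3@5 c4@5, authorship .1234...
After op 7 (insert('t')): buffer="jiiiittttoei" (len 12), cursors c1@9 c2@9 c3@9 c4@9, authorship .12341234...
After op 8 (insert('p')): buffer="jiiiittttppppoei" (len 16), cursors c1@13 c2@13 c3@13 c4@13, authorship .123412341234...
Authorship (.=original, N=cursor N): . 1 2 3 4 1 2 3 4 1 2 3 4 . . .
Index 10: author = 2

Answer: cursor 2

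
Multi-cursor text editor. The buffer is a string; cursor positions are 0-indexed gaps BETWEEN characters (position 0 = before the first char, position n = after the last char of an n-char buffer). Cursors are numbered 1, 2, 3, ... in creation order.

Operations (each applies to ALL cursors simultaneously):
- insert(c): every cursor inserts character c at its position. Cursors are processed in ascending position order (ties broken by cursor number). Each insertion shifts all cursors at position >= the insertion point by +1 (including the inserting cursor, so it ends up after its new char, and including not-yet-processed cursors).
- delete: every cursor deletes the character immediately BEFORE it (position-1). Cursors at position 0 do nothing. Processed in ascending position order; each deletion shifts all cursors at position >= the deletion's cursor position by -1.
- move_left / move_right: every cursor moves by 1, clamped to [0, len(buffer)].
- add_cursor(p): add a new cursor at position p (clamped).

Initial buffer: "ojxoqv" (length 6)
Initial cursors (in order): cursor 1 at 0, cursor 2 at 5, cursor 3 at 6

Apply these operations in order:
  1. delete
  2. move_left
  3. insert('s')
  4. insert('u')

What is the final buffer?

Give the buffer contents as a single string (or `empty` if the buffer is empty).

Answer: suojxssuuo

Derivation:
After op 1 (delete): buffer="ojxo" (len 4), cursors c1@0 c2@4 c3@4, authorship ....
After op 2 (move_left): buffer="ojxo" (len 4), cursors c1@0 c2@3 c3@3, authorship ....
After op 3 (insert('s')): buffer="sojxsso" (len 7), cursors c1@1 c2@6 c3@6, authorship 1...23.
After op 4 (insert('u')): buffer="suojxssuuo" (len 10), cursors c1@2 c2@9 c3@9, authorship 11...2323.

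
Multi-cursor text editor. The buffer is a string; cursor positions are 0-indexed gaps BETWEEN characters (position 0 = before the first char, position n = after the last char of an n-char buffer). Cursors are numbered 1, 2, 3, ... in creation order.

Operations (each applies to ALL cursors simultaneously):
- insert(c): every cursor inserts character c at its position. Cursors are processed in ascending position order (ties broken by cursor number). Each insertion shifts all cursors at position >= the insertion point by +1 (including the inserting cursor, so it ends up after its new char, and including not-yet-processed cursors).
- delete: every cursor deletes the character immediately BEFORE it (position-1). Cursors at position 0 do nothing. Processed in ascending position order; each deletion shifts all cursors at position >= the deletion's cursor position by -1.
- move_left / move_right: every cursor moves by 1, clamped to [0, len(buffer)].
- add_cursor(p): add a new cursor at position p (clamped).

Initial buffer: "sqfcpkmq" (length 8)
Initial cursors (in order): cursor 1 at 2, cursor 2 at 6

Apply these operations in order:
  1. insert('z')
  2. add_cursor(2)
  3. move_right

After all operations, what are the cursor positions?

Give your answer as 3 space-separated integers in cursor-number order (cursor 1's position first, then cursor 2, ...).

Answer: 4 9 3

Derivation:
After op 1 (insert('z')): buffer="sqzfcpkzmq" (len 10), cursors c1@3 c2@8, authorship ..1....2..
After op 2 (add_cursor(2)): buffer="sqzfcpkzmq" (len 10), cursors c3@2 c1@3 c2@8, authorship ..1....2..
After op 3 (move_right): buffer="sqzfcpkzmq" (len 10), cursors c3@3 c1@4 c2@9, authorship ..1....2..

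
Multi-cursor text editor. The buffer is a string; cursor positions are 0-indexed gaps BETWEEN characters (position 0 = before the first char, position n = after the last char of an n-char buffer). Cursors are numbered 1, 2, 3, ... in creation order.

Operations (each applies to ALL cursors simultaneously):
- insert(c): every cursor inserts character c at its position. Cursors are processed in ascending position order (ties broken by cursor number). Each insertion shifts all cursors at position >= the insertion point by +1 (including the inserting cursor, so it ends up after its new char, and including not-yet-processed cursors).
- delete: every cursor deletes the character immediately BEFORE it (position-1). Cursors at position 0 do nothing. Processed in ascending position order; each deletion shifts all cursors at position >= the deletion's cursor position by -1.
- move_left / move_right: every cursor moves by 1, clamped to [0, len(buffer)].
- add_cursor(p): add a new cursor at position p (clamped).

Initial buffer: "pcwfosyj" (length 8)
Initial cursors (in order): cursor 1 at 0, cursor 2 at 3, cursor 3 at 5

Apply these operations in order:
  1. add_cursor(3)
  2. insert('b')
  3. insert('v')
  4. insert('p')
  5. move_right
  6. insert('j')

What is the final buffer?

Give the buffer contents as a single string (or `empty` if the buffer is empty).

After op 1 (add_cursor(3)): buffer="pcwfosyj" (len 8), cursors c1@0 c2@3 c4@3 c3@5, authorship ........
After op 2 (insert('b')): buffer="bpcwbbfobsyj" (len 12), cursors c1@1 c2@6 c4@6 c3@9, authorship 1...24..3...
After op 3 (insert('v')): buffer="bvpcwbbvvfobvsyj" (len 16), cursors c1@2 c2@9 c4@9 c3@13, authorship 11...2424..33...
After op 4 (insert('p')): buffer="bvppcwbbvvppfobvpsyj" (len 20), cursors c1@3 c2@12 c4@12 c3@17, authorship 111...242424..333...
After op 5 (move_right): buffer="bvppcwbbvvppfobvpsyj" (len 20), cursors c1@4 c2@13 c4@13 c3@18, authorship 111...242424..333...
After op 6 (insert('j')): buffer="bvppjcwbbvvppfjjobvpsjyj" (len 24), cursors c1@5 c2@16 c4@16 c3@22, authorship 111.1..242424.24.333.3..

Answer: bvppjcwbbvvppfjjobvpsjyj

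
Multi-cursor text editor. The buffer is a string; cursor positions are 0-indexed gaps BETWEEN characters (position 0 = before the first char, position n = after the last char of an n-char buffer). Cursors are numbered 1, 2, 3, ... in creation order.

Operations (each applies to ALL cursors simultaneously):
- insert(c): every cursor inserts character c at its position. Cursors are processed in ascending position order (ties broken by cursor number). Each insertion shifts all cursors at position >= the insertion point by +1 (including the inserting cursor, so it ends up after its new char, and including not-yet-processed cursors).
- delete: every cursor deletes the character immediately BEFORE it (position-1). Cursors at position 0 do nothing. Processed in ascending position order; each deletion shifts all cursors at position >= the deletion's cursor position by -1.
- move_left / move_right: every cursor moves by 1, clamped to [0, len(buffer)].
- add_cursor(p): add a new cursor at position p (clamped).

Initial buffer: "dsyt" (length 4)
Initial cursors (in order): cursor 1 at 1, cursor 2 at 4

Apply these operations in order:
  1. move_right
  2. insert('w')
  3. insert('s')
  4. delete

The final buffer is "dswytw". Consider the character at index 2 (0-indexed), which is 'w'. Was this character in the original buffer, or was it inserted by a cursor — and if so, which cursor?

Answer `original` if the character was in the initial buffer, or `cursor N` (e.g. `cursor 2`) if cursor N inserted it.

After op 1 (move_right): buffer="dsyt" (len 4), cursors c1@2 c2@4, authorship ....
After op 2 (insert('w')): buffer="dswytw" (len 6), cursors c1@3 c2@6, authorship ..1..2
After op 3 (insert('s')): buffer="dswsytws" (len 8), cursors c1@4 c2@8, authorship ..11..22
After op 4 (delete): buffer="dswytw" (len 6), cursors c1@3 c2@6, authorship ..1..2
Authorship (.=original, N=cursor N): . . 1 . . 2
Index 2: author = 1

Answer: cursor 1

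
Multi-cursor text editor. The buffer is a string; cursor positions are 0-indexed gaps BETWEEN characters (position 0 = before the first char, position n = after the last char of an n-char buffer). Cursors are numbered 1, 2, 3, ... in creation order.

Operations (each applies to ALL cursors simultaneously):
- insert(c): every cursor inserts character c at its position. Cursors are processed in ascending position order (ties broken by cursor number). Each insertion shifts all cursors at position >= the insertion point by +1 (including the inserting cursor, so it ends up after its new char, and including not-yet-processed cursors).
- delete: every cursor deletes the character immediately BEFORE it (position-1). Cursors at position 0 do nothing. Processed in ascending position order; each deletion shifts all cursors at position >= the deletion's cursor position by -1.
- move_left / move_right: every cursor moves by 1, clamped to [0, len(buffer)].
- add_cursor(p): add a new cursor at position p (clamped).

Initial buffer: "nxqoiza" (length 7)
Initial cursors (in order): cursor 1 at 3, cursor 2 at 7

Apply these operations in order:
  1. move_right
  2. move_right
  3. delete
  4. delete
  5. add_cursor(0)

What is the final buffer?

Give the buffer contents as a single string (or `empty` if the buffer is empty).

Answer: nxq

Derivation:
After op 1 (move_right): buffer="nxqoiza" (len 7), cursors c1@4 c2@7, authorship .......
After op 2 (move_right): buffer="nxqoiza" (len 7), cursors c1@5 c2@7, authorship .......
After op 3 (delete): buffer="nxqoz" (len 5), cursors c1@4 c2@5, authorship .....
After op 4 (delete): buffer="nxq" (len 3), cursors c1@3 c2@3, authorship ...
After op 5 (add_cursor(0)): buffer="nxq" (len 3), cursors c3@0 c1@3 c2@3, authorship ...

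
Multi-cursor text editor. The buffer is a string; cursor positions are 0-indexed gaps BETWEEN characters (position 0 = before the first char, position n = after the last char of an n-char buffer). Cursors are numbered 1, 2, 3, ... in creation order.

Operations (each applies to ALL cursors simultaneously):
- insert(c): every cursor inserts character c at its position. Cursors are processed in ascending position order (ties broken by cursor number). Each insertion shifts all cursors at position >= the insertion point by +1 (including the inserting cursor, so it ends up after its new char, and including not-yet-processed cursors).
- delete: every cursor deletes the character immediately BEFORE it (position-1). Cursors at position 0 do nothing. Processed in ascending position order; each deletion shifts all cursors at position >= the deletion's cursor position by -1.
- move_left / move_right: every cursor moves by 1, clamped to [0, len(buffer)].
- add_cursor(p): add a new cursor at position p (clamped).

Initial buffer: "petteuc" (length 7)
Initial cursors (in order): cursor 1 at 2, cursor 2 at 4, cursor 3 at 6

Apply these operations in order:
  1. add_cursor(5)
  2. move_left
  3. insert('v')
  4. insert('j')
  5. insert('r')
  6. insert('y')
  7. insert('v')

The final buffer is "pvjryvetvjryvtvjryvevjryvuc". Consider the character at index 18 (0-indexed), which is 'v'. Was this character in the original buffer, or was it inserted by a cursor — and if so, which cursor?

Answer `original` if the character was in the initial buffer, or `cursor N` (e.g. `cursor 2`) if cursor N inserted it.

Answer: cursor 4

Derivation:
After op 1 (add_cursor(5)): buffer="petteuc" (len 7), cursors c1@2 c2@4 c4@5 c3@6, authorship .......
After op 2 (move_left): buffer="petteuc" (len 7), cursors c1@1 c2@3 c4@4 c3@5, authorship .......
After op 3 (insert('v')): buffer="pvetvtvevuc" (len 11), cursors c1@2 c2@5 c4@7 c3@9, authorship .1..2.4.3..
After op 4 (insert('j')): buffer="pvjetvjtvjevjuc" (len 15), cursors c1@3 c2@7 c4@10 c3@13, authorship .11..22.44.33..
After op 5 (insert('r')): buffer="pvjretvjrtvjrevjruc" (len 19), cursors c1@4 c2@9 c4@13 c3@17, authorship .111..222.444.333..
After op 6 (insert('y')): buffer="pvjryetvjrytvjryevjryuc" (len 23), cursors c1@5 c2@11 c4@16 c3@21, authorship .1111..2222.4444.3333..
After op 7 (insert('v')): buffer="pvjryvetvjryvtvjryvevjryvuc" (len 27), cursors c1@6 c2@13 c4@19 c3@25, authorship .11111..22222.44444.33333..
Authorship (.=original, N=cursor N): . 1 1 1 1 1 . . 2 2 2 2 2 . 4 4 4 4 4 . 3 3 3 3 3 . .
Index 18: author = 4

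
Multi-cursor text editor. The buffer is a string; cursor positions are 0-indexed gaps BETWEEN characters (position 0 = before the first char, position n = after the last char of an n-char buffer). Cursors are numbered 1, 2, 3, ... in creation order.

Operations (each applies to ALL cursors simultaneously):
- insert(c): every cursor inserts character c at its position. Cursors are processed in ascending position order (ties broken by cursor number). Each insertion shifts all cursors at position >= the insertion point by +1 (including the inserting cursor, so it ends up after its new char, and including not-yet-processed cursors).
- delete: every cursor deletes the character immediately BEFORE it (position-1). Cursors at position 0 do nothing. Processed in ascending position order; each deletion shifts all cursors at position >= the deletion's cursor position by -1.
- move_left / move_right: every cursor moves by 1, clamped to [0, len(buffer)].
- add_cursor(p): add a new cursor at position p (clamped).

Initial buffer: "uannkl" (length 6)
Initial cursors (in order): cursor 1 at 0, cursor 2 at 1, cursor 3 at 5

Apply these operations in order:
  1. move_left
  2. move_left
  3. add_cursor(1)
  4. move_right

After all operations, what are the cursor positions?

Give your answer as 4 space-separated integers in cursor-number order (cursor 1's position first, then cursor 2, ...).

After op 1 (move_left): buffer="uannkl" (len 6), cursors c1@0 c2@0 c3@4, authorship ......
After op 2 (move_left): buffer="uannkl" (len 6), cursors c1@0 c2@0 c3@3, authorship ......
After op 3 (add_cursor(1)): buffer="uannkl" (len 6), cursors c1@0 c2@0 c4@1 c3@3, authorship ......
After op 4 (move_right): buffer="uannkl" (len 6), cursors c1@1 c2@1 c4@2 c3@4, authorship ......

Answer: 1 1 4 2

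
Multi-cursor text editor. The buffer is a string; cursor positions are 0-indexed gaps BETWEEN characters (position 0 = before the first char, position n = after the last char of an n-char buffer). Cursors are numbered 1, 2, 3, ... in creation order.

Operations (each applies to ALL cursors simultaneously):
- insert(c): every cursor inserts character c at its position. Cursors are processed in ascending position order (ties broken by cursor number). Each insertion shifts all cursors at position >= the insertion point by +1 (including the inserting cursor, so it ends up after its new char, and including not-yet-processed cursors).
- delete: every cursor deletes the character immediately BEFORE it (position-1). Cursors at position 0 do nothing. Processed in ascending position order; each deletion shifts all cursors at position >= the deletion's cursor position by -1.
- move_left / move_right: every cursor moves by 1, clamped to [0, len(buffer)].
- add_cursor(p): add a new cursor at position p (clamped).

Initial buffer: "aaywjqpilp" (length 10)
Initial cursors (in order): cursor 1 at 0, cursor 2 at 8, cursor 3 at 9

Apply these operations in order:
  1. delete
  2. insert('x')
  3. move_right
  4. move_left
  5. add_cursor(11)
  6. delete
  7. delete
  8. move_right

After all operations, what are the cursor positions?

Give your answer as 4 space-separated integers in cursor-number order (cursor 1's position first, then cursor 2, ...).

Answer: 1 4 4 4

Derivation:
After op 1 (delete): buffer="aaywjqpp" (len 8), cursors c1@0 c2@7 c3@7, authorship ........
After op 2 (insert('x')): buffer="xaaywjqpxxp" (len 11), cursors c1@1 c2@10 c3@10, authorship 1.......23.
After op 3 (move_right): buffer="xaaywjqpxxp" (len 11), cursors c1@2 c2@11 c3@11, authorship 1.......23.
After op 4 (move_left): buffer="xaaywjqpxxp" (len 11), cursors c1@1 c2@10 c3@10, authorship 1.......23.
After op 5 (add_cursor(11)): buffer="xaaywjqpxxp" (len 11), cursors c1@1 c2@10 c3@10 c4@11, authorship 1.......23.
After op 6 (delete): buffer="aaywjqp" (len 7), cursors c1@0 c2@7 c3@7 c4@7, authorship .......
After op 7 (delete): buffer="aayw" (len 4), cursors c1@0 c2@4 c3@4 c4@4, authorship ....
After op 8 (move_right): buffer="aayw" (len 4), cursors c1@1 c2@4 c3@4 c4@4, authorship ....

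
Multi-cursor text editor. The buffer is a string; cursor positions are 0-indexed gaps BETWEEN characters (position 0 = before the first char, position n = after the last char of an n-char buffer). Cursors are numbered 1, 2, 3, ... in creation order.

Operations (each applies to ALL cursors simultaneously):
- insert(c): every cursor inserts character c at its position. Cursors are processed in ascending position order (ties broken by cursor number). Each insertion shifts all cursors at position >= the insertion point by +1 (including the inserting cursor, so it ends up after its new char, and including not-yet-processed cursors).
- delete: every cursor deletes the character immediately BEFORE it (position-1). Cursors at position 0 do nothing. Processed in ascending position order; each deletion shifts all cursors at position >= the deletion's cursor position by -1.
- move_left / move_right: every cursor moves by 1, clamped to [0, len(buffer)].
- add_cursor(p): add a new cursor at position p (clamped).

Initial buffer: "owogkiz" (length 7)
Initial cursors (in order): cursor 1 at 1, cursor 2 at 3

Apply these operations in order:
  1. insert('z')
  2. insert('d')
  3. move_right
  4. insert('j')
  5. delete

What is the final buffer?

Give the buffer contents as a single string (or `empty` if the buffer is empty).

After op 1 (insert('z')): buffer="ozwozgkiz" (len 9), cursors c1@2 c2@5, authorship .1..2....
After op 2 (insert('d')): buffer="ozdwozdgkiz" (len 11), cursors c1@3 c2@7, authorship .11..22....
After op 3 (move_right): buffer="ozdwozdgkiz" (len 11), cursors c1@4 c2@8, authorship .11..22....
After op 4 (insert('j')): buffer="ozdwjozdgjkiz" (len 13), cursors c1@5 c2@10, authorship .11.1.22.2...
After op 5 (delete): buffer="ozdwozdgkiz" (len 11), cursors c1@4 c2@8, authorship .11..22....

Answer: ozdwozdgkiz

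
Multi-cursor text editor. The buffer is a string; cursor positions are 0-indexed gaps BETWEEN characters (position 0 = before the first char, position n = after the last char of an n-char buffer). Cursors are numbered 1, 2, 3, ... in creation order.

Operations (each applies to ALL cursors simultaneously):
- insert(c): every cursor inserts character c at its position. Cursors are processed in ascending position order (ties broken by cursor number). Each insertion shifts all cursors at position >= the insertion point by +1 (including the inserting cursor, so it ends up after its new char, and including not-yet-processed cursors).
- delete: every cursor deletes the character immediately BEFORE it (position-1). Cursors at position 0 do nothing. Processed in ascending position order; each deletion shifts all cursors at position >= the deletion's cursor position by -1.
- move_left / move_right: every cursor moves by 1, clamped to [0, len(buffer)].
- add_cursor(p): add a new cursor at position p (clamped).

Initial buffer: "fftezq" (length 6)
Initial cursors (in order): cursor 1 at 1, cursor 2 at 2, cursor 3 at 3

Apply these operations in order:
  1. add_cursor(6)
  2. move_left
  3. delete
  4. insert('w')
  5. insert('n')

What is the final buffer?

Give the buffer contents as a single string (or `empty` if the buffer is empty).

After op 1 (add_cursor(6)): buffer="fftezq" (len 6), cursors c1@1 c2@2 c3@3 c4@6, authorship ......
After op 2 (move_left): buffer="fftezq" (len 6), cursors c1@0 c2@1 c3@2 c4@5, authorship ......
After op 3 (delete): buffer="teq" (len 3), cursors c1@0 c2@0 c3@0 c4@2, authorship ...
After op 4 (insert('w')): buffer="wwwtewq" (len 7), cursors c1@3 c2@3 c3@3 c4@6, authorship 123..4.
After op 5 (insert('n')): buffer="wwwnnntewnq" (len 11), cursors c1@6 c2@6 c3@6 c4@10, authorship 123123..44.

Answer: wwwnnntewnq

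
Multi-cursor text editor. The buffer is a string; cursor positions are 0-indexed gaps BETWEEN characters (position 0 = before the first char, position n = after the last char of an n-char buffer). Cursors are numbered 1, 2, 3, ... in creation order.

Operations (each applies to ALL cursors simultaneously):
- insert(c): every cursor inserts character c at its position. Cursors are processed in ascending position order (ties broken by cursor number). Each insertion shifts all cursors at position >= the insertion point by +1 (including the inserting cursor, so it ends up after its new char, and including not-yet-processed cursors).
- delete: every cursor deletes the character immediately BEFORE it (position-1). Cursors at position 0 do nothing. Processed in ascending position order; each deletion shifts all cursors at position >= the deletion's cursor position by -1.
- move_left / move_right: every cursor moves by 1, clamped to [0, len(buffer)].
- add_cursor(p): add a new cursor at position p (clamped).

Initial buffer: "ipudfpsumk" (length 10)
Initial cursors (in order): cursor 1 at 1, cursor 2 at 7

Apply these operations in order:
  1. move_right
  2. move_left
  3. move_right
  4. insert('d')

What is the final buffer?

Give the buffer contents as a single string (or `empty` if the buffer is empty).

Answer: ipdudfpsudmk

Derivation:
After op 1 (move_right): buffer="ipudfpsumk" (len 10), cursors c1@2 c2@8, authorship ..........
After op 2 (move_left): buffer="ipudfpsumk" (len 10), cursors c1@1 c2@7, authorship ..........
After op 3 (move_right): buffer="ipudfpsumk" (len 10), cursors c1@2 c2@8, authorship ..........
After op 4 (insert('d')): buffer="ipdudfpsudmk" (len 12), cursors c1@3 c2@10, authorship ..1......2..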